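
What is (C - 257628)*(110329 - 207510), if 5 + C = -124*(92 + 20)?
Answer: 26386682301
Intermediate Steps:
C = -13893 (C = -5 - 124*(92 + 20) = -5 - 124*112 = -5 - 13888 = -13893)
(C - 257628)*(110329 - 207510) = (-13893 - 257628)*(110329 - 207510) = -271521*(-97181) = 26386682301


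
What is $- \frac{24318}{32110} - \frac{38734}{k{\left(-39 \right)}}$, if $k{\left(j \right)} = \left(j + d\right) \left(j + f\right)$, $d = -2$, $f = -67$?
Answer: $- \frac{337358692}{34887515} \approx -9.6699$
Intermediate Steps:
$k{\left(j \right)} = \left(-67 + j\right) \left(-2 + j\right)$ ($k{\left(j \right)} = \left(j - 2\right) \left(j - 67\right) = \left(-2 + j\right) \left(-67 + j\right) = \left(-67 + j\right) \left(-2 + j\right)$)
$- \frac{24318}{32110} - \frac{38734}{k{\left(-39 \right)}} = - \frac{24318}{32110} - \frac{38734}{134 + \left(-39\right)^{2} - -2691} = \left(-24318\right) \frac{1}{32110} - \frac{38734}{134 + 1521 + 2691} = - \frac{12159}{16055} - \frac{38734}{4346} = - \frac{12159}{16055} - \frac{19367}{2173} = - \frac{337358692}{34887515}$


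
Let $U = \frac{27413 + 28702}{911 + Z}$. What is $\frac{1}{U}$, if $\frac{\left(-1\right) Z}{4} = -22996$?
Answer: $\frac{6193}{3741} \approx 1.6554$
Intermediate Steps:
$Z = 91984$ ($Z = \left(-4\right) \left(-22996\right) = 91984$)
$U = \frac{3741}{6193}$ ($U = \frac{27413 + 28702}{911 + 91984} = \frac{56115}{92895} = 56115 \cdot \frac{1}{92895} = \frac{3741}{6193} \approx 0.60407$)
$\frac{1}{U} = \frac{1}{\frac{3741}{6193}} = \frac{6193}{3741}$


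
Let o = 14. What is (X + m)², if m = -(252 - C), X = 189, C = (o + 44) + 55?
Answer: 2500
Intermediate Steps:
C = 113 (C = (14 + 44) + 55 = 58 + 55 = 113)
m = -139 (m = -(252 - 1*113) = -(252 - 113) = -1*139 = -139)
(X + m)² = (189 - 139)² = 50² = 2500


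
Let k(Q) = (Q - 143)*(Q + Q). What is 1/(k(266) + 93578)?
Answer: 1/159014 ≈ 6.2888e-6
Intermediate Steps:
k(Q) = 2*Q*(-143 + Q) (k(Q) = (-143 + Q)*(2*Q) = 2*Q*(-143 + Q))
1/(k(266) + 93578) = 1/(2*266*(-143 + 266) + 93578) = 1/(2*266*123 + 93578) = 1/(65436 + 93578) = 1/159014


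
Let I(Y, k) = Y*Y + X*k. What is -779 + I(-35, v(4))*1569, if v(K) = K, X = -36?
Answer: 1695310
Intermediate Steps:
I(Y, k) = Y² - 36*k (I(Y, k) = Y*Y - 36*k = Y² - 36*k)
-779 + I(-35, v(4))*1569 = -779 + ((-35)² - 36*4)*1569 = -779 + (1225 - 144)*1569 = -779 + 1081*1569 = -779 + 1696089 = 1695310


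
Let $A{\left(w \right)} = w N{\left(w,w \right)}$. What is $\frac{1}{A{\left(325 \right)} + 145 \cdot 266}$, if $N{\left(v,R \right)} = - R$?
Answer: $- \frac{1}{67055} \approx -1.4913 \cdot 10^{-5}$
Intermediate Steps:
$A{\left(w \right)} = - w^{2}$ ($A{\left(w \right)} = w \left(- w\right) = - w^{2}$)
$\frac{1}{A{\left(325 \right)} + 145 \cdot 266} = \frac{1}{- 325^{2} + 145 \cdot 266} = \frac{1}{\left(-1\right) 105625 + 38570} = \frac{1}{-105625 + 38570} = \frac{1}{-67055} = - \frac{1}{67055}$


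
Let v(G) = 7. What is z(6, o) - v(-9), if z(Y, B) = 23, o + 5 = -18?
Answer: 16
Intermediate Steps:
o = -23 (o = -5 - 18 = -23)
z(6, o) - v(-9) = 23 - 1*7 = 23 - 7 = 16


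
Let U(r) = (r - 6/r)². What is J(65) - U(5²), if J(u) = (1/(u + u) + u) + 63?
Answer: -7882061/16250 ≈ -485.05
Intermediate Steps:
J(u) = 63 + u + 1/(2*u) (J(u) = (1/(2*u) + u) + 63 = (u + 1/(2*u)) + 63 = 63 + u + 1/(2*u))
J(65) - U(5²) = (63 + 65 + (½)/65) - (-6 + (5²)²)²/(5²)² = (63 + 65 + (½)*(1/65)) - (-6 + 25²)²/25² = (63 + 65 + 1/130) - (-6 + 625)²/625 = 16641/130 - 619²/625 = 16641/130 - 383161/625 = -7882061/16250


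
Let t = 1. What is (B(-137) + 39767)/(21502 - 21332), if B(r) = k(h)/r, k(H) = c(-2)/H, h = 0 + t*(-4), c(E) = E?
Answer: 10896157/46580 ≈ 233.92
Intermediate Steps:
h = -4 (h = 0 + 1*(-4) = 0 - 4 = -4)
k(H) = -2/H
B(r) = 1/(2*r) (B(r) = (-2/(-4))/r = (-2*(-¼))/r = 1/(2*r))
(B(-137) + 39767)/(21502 - 21332) = ((½)/(-137) + 39767)/(21502 - 21332) = ((½)*(-1/137) + 39767)/170 = (-1/274 + 39767)*(1/170) = (10896157/274)*(1/170) = 10896157/46580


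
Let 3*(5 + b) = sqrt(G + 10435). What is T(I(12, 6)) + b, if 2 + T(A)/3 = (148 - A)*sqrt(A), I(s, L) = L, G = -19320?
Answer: -11 + 426*sqrt(6) + I*sqrt(8885)/3 ≈ 1032.5 + 31.42*I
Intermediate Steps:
T(A) = -6 + 3*sqrt(A)*(148 - A) (T(A) = -6 + 3*((148 - A)*sqrt(A)) = -6 + 3*(sqrt(A)*(148 - A)) = -6 + 3*sqrt(A)*(148 - A))
b = -5 + I*sqrt(8885)/3 (b = -5 + sqrt(-19320 + 10435)/3 = -5 + sqrt(-8885)/3 = -5 + (I*sqrt(8885))/3 = -5 + I*sqrt(8885)/3 ≈ -5.0 + 31.42*I)
T(I(12, 6)) + b = (-6 - 18*sqrt(6) + 444*sqrt(6)) + (-5 + I*sqrt(8885)/3) = (-6 + 426*sqrt(6)) + (-5 + I*sqrt(8885)/3) = -11 + 426*sqrt(6) + I*sqrt(8885)/3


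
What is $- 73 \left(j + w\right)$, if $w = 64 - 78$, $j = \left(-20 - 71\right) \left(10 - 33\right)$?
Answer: $-151767$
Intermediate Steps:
$j = 2093$ ($j = \left(-91\right) \left(-23\right) = 2093$)
$w = -14$
$- 73 \left(j + w\right) = - 73 \left(2093 - 14\right) = \left(-73\right) 2079 = -151767$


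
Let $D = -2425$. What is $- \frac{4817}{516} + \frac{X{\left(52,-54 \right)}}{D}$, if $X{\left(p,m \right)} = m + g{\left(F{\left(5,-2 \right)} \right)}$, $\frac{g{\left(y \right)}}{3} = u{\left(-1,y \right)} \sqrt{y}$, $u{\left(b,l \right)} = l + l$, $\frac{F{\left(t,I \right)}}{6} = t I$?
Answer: $- \frac{11653361}{1251300} + \frac{144 i \sqrt{15}}{485} \approx -9.313 + 1.1499 i$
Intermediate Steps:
$F{\left(t,I \right)} = 6 I t$ ($F{\left(t,I \right)} = 6 t I = 6 I t$)
$u{\left(b,l \right)} = 2 l$
$g{\left(y \right)} = 6 y^{\frac{3}{2}}$ ($g{\left(y \right)} = 3 \cdot 2 y \sqrt{y} = 3 \cdot 2 y^{\frac{3}{2}} = 6 y^{\frac{3}{2}}$)
$X{\left(p,m \right)} = m - 720 i \sqrt{15}$ ($X{\left(p,m \right)} = m + 6 \left(6 \left(-2\right) 5\right)^{\frac{3}{2}} = m + 6 \left(-60\right)^{\frac{3}{2}} = m + 6 \left(- 120 i \sqrt{15}\right) = m - 720 i \sqrt{15}$)
$- \frac{4817}{516} + \frac{X{\left(52,-54 \right)}}{D} = - \frac{4817}{516} + \frac{-54 - 720 i \sqrt{15}}{-2425} = \left(-4817\right) \frac{1}{516} + \left(-54 - 720 i \sqrt{15}\right) \left(- \frac{1}{2425}\right) = - \frac{4817}{516} + \left(\frac{54}{2425} + \frac{144 i \sqrt{15}}{485}\right) = - \frac{11653361}{1251300} + \frac{144 i \sqrt{15}}{485}$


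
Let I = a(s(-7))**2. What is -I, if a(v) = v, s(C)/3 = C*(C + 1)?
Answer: -15876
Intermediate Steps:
s(C) = 3*C*(1 + C) (s(C) = 3*(C*(C + 1)) = 3*(C*(1 + C)) = 3*C*(1 + C))
I = 15876 (I = (3*(-7)*(1 - 7))**2 = (3*(-7)*(-6))**2 = 126**2 = 15876)
-I = -1*15876 = -15876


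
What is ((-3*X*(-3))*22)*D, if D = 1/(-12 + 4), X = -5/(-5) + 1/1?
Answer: -99/2 ≈ -49.500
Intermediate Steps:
X = 2 (X = -5*(-⅕) + 1*1 = 1 + 1 = 2)
D = -⅛ (D = 1/(-8) = -⅛ ≈ -0.12500)
((-3*X*(-3))*22)*D = ((-3*2*(-3))*22)*(-⅛) = (-6*(-3)*22)*(-⅛) = (18*22)*(-⅛) = 396*(-⅛) = -99/2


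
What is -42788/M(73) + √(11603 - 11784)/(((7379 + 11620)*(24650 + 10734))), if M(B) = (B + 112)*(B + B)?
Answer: -21394/13505 + I*√181/672260616 ≈ -1.5842 + 2.0013e-8*I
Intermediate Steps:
M(B) = 2*B*(112 + B) (M(B) = (112 + B)*(2*B) = 2*B*(112 + B))
-42788/M(73) + √(11603 - 11784)/(((7379 + 11620)*(24650 + 10734))) = -42788*1/(146*(112 + 73)) + √(11603 - 11784)/(((7379 + 11620)*(24650 + 10734))) = -42788/(2*73*185) + √(-181)/((18999*35384)) = -42788/27010 + (I*√181)/672260616 = -42788*1/27010 + (I*√181)*(1/672260616) = -21394/13505 + I*√181/672260616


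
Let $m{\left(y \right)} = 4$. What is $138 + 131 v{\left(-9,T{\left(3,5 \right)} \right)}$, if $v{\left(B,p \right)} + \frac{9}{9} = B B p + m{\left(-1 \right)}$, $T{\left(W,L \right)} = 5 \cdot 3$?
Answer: $159696$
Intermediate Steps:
$T{\left(W,L \right)} = 15$
$v{\left(B,p \right)} = 3 + p B^{2}$ ($v{\left(B,p \right)} = -1 + \left(B B p + 4\right) = -1 + \left(B^{2} p + 4\right) = -1 + \left(p B^{2} + 4\right) = -1 + \left(4 + p B^{2}\right) = 3 + p B^{2}$)
$138 + 131 v{\left(-9,T{\left(3,5 \right)} \right)} = 138 + 131 \left(3 + 15 \left(-9\right)^{2}\right) = 138 + 131 \left(3 + 15 \cdot 81\right) = 138 + 131 \left(3 + 1215\right) = 138 + 131 \cdot 1218 = 138 + 159558 = 159696$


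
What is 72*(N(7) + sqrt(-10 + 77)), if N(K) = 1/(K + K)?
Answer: 36/7 + 72*sqrt(67) ≈ 594.49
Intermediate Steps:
N(K) = 1/(2*K)
72*(N(7) + sqrt(-10 + 77)) = 72*((1/2)/7 + sqrt(-10 + 77)) = 72*((1/2)*(1/7) + sqrt(67)) = 72*(1/14 + sqrt(67)) = 36/7 + 72*sqrt(67)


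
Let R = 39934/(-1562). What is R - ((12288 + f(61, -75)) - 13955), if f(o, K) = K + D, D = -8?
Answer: 1346783/781 ≈ 1724.4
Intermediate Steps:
f(o, K) = -8 + K (f(o, K) = K - 8 = -8 + K)
R = -19967/781 (R = 39934*(-1/1562) = -19967/781 ≈ -25.566)
R - ((12288 + f(61, -75)) - 13955) = -19967/781 - ((12288 + (-8 - 75)) - 13955) = -19967/781 - ((12288 - 83) - 13955) = -19967/781 - (12205 - 13955) = -19967/781 - 1*(-1750) = -19967/781 + 1750 = 1346783/781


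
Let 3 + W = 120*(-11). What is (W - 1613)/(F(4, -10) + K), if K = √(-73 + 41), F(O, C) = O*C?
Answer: 3670/51 + 367*I*√2/51 ≈ 71.961 + 10.177*I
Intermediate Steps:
F(O, C) = C*O
W = -1323 (W = -3 + 120*(-11) = -3 - 1320 = -1323)
K = 4*I*√2 (K = √(-32) = 4*I*√2 ≈ 5.6569*I)
(W - 1613)/(F(4, -10) + K) = (-1323 - 1613)/(-10*4 + 4*I*√2) = -2936/(-40 + 4*I*√2)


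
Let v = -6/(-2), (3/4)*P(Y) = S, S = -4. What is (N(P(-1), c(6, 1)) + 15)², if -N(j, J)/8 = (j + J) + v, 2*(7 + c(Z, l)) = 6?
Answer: 38809/9 ≈ 4312.1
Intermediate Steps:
c(Z, l) = -4 (c(Z, l) = -7 + (½)*6 = -7 + 3 = -4)
P(Y) = -16/3 (P(Y) = (4/3)*(-4) = -16/3)
v = 3 (v = -6*(-½) = 3)
N(j, J) = -24 - 8*J - 8*j (N(j, J) = -8*((j + J) + 3) = -8*((J + j) + 3) = -8*(3 + J + j) = -24 - 8*J - 8*j)
(N(P(-1), c(6, 1)) + 15)² = ((-24 - 8*(-4) - 8*(-16/3)) + 15)² = ((-24 + 32 + 128/3) + 15)² = (152/3 + 15)² = (197/3)² = 38809/9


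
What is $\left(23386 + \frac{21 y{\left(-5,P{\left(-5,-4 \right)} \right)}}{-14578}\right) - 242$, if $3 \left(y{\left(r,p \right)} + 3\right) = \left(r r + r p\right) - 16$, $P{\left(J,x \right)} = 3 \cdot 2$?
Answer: $\frac{168696721}{7289} \approx 23144.0$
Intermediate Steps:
$P{\left(J,x \right)} = 6$
$y{\left(r,p \right)} = - \frac{25}{3} + \frac{r^{2}}{3} + \frac{p r}{3}$ ($y{\left(r,p \right)} = -3 + \frac{\left(r r + r p\right) - 16}{3} = -3 + \frac{\left(r^{2} + p r\right) - 16}{3} = -3 + \frac{-16 + r^{2} + p r}{3} = -3 + \left(- \frac{16}{3} + \frac{r^{2}}{3} + \frac{p r}{3}\right) = - \frac{25}{3} + \frac{r^{2}}{3} + \frac{p r}{3}$)
$\left(23386 + \frac{21 y{\left(-5,P{\left(-5,-4 \right)} \right)}}{-14578}\right) - 242 = \left(23386 + \frac{21 \left(- \frac{25}{3} + \frac{\left(-5\right)^{2}}{3} + \frac{1}{3} \cdot 6 \left(-5\right)\right)}{-14578}\right) - 242 = \left(23386 + 21 \left(- \frac{25}{3} + \frac{1}{3} \cdot 25 - 10\right) \left(- \frac{1}{14578}\right)\right) - 242 = \left(23386 + 21 \left(- \frac{25}{3} + \frac{25}{3} - 10\right) \left(- \frac{1}{14578}\right)\right) - 242 = \left(23386 + 21 \left(-10\right) \left(- \frac{1}{14578}\right)\right) - 242 = \left(23386 - - \frac{105}{7289}\right) - 242 = \left(23386 + \frac{105}{7289}\right) - 242 = \frac{170460659}{7289} - 242 = \frac{168696721}{7289}$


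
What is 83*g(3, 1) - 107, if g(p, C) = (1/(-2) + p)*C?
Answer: 201/2 ≈ 100.50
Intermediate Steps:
g(p, C) = C*(-½ + p) (g(p, C) = (-½ + p)*C = C*(-½ + p))
83*g(3, 1) - 107 = 83*(1*(-½ + 3)) - 107 = 83*(1*(5/2)) - 107 = 83*(5/2) - 107 = 415/2 - 107 = 201/2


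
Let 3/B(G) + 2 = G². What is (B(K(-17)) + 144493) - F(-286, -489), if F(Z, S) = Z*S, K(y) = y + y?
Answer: 5353409/1154 ≈ 4639.0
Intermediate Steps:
K(y) = 2*y
F(Z, S) = S*Z
B(G) = 3/(-2 + G²)
(B(K(-17)) + 144493) - F(-286, -489) = (3/(-2 + (2*(-17))²) + 144493) - (-489)*(-286) = (3/(-2 + (-34)²) + 144493) - 1*139854 = (3/(-2 + 1156) + 144493) - 139854 = (3/1154 + 144493) - 139854 = 166744925/1154 - 139854 = 5353409/1154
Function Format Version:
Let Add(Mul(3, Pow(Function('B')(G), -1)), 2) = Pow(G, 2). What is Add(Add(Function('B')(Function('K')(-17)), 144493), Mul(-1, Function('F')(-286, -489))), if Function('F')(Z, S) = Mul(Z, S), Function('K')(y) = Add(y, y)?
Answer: Rational(5353409, 1154) ≈ 4639.0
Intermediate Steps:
Function('K')(y) = Mul(2, y)
Function('F')(Z, S) = Mul(S, Z)
Function('B')(G) = Mul(3, Pow(Add(-2, Pow(G, 2)), -1))
Add(Add(Function('B')(Function('K')(-17)), 144493), Mul(-1, Function('F')(-286, -489))) = Add(Add(Mul(3, Pow(Add(-2, Pow(Mul(2, -17), 2)), -1)), 144493), Mul(-1, Mul(-489, -286))) = Add(Add(Mul(3, Pow(Add(-2, Pow(-34, 2)), -1)), 144493), Mul(-1, 139854)) = Add(Add(Mul(3, Pow(Add(-2, 1156), -1)), 144493), -139854) = Add(Add(Mul(3, Pow(1154, -1)), 144493), -139854) = Add(Add(Mul(3, Rational(1, 1154)), 144493), -139854) = Add(Add(Rational(3, 1154), 144493), -139854) = Add(Rational(166744925, 1154), -139854) = Rational(5353409, 1154)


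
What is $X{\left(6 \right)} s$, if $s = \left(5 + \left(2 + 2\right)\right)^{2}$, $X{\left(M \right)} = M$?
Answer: $486$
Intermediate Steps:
$s = 81$ ($s = \left(5 + 4\right)^{2} = 9^{2} = 81$)
$X{\left(6 \right)} s = 6 \cdot 81 = 486$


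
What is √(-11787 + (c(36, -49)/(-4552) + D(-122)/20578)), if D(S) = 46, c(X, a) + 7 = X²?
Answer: I*√6464046686664838402/23417764 ≈ 108.57*I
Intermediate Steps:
c(X, a) = -7 + X²
√(-11787 + (c(36, -49)/(-4552) + D(-122)/20578)) = √(-11787 + ((-7 + 36²)/(-4552) + 46/20578)) = √(-11787 + ((-7 + 1296)*(-1/4552) + 46*(1/20578))) = √(-11787 + (1289*(-1/4552) + 23/10289)) = √(-11787 + (-1289/4552 + 23/10289)) = √(-11787 - 13157825/46835528) = √(-552063526361/46835528) = I*√6464046686664838402/23417764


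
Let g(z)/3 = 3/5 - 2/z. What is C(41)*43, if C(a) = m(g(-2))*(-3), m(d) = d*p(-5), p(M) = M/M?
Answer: -3096/5 ≈ -619.20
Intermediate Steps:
p(M) = 1
g(z) = 9/5 - 6/z (g(z) = 3*(3/5 - 2/z) = 9/5 - 6/z)
m(d) = d (m(d) = d*1 = d)
C(a) = -72/5 (C(a) = (9/5 - 6/(-2))*(-3) = (9/5 - 6*(-1/2))*(-3) = (9/5 + 3)*(-3) = (24/5)*(-3) = -72/5)
C(41)*43 = -72/5*43 = -3096/5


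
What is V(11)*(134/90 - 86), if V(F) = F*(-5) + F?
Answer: 167332/45 ≈ 3718.5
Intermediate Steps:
V(F) = -4*F (V(F) = -5*F + F = -4*F)
V(11)*(134/90 - 86) = (-4*11)*(134/90 - 86) = -44*(134*(1/90) - 86) = -44*(67/45 - 86) = -44*(-3803/45) = 167332/45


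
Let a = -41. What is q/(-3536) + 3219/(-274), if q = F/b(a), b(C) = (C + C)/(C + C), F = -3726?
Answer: -2590365/242216 ≈ -10.694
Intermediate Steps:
b(C) = 1 (b(C) = (2*C)/((2*C)) = (2*C)*(1/(2*C)) = 1)
q = -3726 (q = -3726/1 = -3726*1 = -3726)
q/(-3536) + 3219/(-274) = -3726/(-3536) + 3219/(-274) = -3726*(-1/3536) + 3219*(-1/274) = 1863/1768 - 3219/274 = -2590365/242216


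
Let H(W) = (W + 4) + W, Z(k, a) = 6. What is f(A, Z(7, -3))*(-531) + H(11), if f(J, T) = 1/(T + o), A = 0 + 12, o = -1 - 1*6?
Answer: 557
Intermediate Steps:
H(W) = 4 + 2*W (H(W) = (4 + W) + W = 4 + 2*W)
o = -7 (o = -1 - 6 = -7)
A = 12
f(J, T) = 1/(-7 + T) (f(J, T) = 1/(T - 7) = 1/(-7 + T))
f(A, Z(7, -3))*(-531) + H(11) = -531/(-7 + 6) + (4 + 2*11) = -531/(-1) + (4 + 22) = -1*(-531) + 26 = 531 + 26 = 557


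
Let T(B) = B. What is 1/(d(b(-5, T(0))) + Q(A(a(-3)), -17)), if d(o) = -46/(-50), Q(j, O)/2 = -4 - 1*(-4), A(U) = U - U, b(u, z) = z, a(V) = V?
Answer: 25/23 ≈ 1.0870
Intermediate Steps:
A(U) = 0
Q(j, O) = 0 (Q(j, O) = 2*(-4 - 1*(-4)) = 2*(-4 + 4) = 2*0 = 0)
d(o) = 23/25 (d(o) = -46*(-1/50) = 23/25)
1/(d(b(-5, T(0))) + Q(A(a(-3)), -17)) = 1/(23/25 + 0) = 1/(23/25) = 25/23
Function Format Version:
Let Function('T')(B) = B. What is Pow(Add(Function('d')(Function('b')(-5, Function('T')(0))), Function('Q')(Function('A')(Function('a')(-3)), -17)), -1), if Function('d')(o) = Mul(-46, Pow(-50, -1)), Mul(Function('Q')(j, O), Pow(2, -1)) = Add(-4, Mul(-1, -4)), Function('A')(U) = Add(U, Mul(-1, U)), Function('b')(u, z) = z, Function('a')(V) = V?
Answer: Rational(25, 23) ≈ 1.0870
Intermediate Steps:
Function('A')(U) = 0
Function('Q')(j, O) = 0 (Function('Q')(j, O) = Mul(2, Add(-4, Mul(-1, -4))) = Mul(2, Add(-4, 4)) = Mul(2, 0) = 0)
Function('d')(o) = Rational(23, 25) (Function('d')(o) = Mul(-46, Rational(-1, 50)) = Rational(23, 25))
Pow(Add(Function('d')(Function('b')(-5, Function('T')(0))), Function('Q')(Function('A')(Function('a')(-3)), -17)), -1) = Pow(Add(Rational(23, 25), 0), -1) = Pow(Rational(23, 25), -1) = Rational(25, 23)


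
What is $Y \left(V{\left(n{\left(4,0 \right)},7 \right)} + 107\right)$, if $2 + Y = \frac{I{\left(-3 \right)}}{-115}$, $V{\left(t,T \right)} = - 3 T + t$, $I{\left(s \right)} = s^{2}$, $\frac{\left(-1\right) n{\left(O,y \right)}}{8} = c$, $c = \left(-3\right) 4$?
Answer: $- \frac{43498}{115} \approx -378.24$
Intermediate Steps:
$c = -12$
$n{\left(O,y \right)} = 96$ ($n{\left(O,y \right)} = \left(-8\right) \left(-12\right) = 96$)
$V{\left(t,T \right)} = t - 3 T$
$Y = - \frac{239}{115}$ ($Y = -2 + \frac{\left(-3\right)^{2}}{-115} = -2 + 9 \left(- \frac{1}{115}\right) = -2 - \frac{9}{115} = - \frac{239}{115} \approx -2.0783$)
$Y \left(V{\left(n{\left(4,0 \right)},7 \right)} + 107\right) = - \frac{239 \left(\left(96 - 21\right) + 107\right)}{115} = - \frac{239 \left(75 + 107\right)}{115} = \left(- \frac{239}{115}\right) 182 = - \frac{43498}{115}$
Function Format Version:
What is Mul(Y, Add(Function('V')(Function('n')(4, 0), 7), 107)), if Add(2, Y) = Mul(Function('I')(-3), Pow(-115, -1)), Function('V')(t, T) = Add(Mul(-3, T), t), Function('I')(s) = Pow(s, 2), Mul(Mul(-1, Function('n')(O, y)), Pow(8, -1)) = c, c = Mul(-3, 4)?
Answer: Rational(-43498, 115) ≈ -378.24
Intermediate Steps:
c = -12
Function('n')(O, y) = 96 (Function('n')(O, y) = Mul(-8, -12) = 96)
Function('V')(t, T) = Add(t, Mul(-3, T))
Y = Rational(-239, 115) (Y = Add(-2, Mul(Pow(-3, 2), Pow(-115, -1))) = Add(-2, Mul(9, Rational(-1, 115))) = Add(-2, Rational(-9, 115)) = Rational(-239, 115) ≈ -2.0783)
Mul(Y, Add(Function('V')(Function('n')(4, 0), 7), 107)) = Mul(Rational(-239, 115), Add(Add(96, Mul(-3, 7)), 107)) = Mul(Rational(-239, 115), Add(Add(96, -21), 107)) = Mul(Rational(-239, 115), Add(75, 107)) = Mul(Rational(-239, 115), 182) = Rational(-43498, 115)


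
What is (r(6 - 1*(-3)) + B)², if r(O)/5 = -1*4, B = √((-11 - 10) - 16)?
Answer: (20 - I*√37)² ≈ 363.0 - 243.31*I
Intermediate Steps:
B = I*√37 (B = √(-21 - 16) = √(-37) = I*√37 ≈ 6.0828*I)
r(O) = -20 (r(O) = 5*(-1*4) = 5*(-4) = -20)
(r(6 - 1*(-3)) + B)² = (-20 + I*√37)²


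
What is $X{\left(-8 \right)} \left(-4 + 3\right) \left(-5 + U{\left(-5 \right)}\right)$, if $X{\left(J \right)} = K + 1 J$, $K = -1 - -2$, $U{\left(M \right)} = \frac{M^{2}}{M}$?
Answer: $-70$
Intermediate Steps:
$U{\left(M \right)} = M$
$K = 1$ ($K = -1 + 2 = 1$)
$X{\left(J \right)} = 1 + J$ ($X{\left(J \right)} = 1 + 1 J = 1 + J$)
$X{\left(-8 \right)} \left(-4 + 3\right) \left(-5 + U{\left(-5 \right)}\right) = \left(1 - 8\right) \left(-4 + 3\right) \left(-5 - 5\right) = - 7 \left(\left(-1\right) \left(-10\right)\right) = \left(-7\right) 10 = -70$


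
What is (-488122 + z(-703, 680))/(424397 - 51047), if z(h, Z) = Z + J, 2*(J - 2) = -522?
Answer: -162567/124450 ≈ -1.3063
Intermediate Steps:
J = -259 (J = 2 + (½)*(-522) = 2 - 261 = -259)
z(h, Z) = -259 + Z (z(h, Z) = Z - 259 = -259 + Z)
(-488122 + z(-703, 680))/(424397 - 51047) = (-488122 + (-259 + 680))/(424397 - 51047) = (-488122 + 421)/373350 = -487701*1/373350 = -162567/124450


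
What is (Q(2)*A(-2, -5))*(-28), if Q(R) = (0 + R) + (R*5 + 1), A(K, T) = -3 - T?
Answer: -728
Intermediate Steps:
Q(R) = 1 + 6*R (Q(R) = R + (5*R + 1) = R + (1 + 5*R) = 1 + 6*R)
(Q(2)*A(-2, -5))*(-28) = ((1 + 6*2)*(-3 - 1*(-5)))*(-28) = ((1 + 12)*(-3 + 5))*(-28) = (13*2)*(-28) = 26*(-28) = -728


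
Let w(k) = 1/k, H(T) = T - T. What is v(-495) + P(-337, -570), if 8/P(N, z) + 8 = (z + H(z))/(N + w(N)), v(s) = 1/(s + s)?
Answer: -90019087/70930530 ≈ -1.2691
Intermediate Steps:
H(T) = 0
v(s) = 1/(2*s)
P(N, z) = 8/(-8 + z/(N + 1/N)) (P(N, z) = 8/(-8 + (z + 0)/(N + 1/N)) = 8/(-8 + z/(N + 1/N)))
v(-495) + P(-337, -570) = (1/2)/(-495) + 8*(1 + (-337)**2)/(-8 - 337*(-570 - 8*(-337))) = (1/2)*(-1/495) + 8*(1 + 113569)/(-8 - 337*(-570 + 2696)) = -1/990 + 8*113570/(-8 - 337*2126) = -1/990 + 8*113570/(-8 - 716462) = -1/990 + 8*113570/(-716470) = -1/990 + 8*(-1/716470)*113570 = -1/990 - 90856/71647 = -90019087/70930530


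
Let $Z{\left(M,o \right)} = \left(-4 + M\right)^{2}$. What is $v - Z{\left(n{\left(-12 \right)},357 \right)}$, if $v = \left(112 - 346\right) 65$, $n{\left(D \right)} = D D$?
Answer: $-34810$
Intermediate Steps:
$n{\left(D \right)} = D^{2}$
$v = -15210$ ($v = \left(-234\right) 65 = -15210$)
$v - Z{\left(n{\left(-12 \right)},357 \right)} = -15210 - \left(-4 + \left(-12\right)^{2}\right)^{2} = -15210 - \left(-4 + 144\right)^{2} = -15210 - 140^{2} = -15210 - 19600 = -34810$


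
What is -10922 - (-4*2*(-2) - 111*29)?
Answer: -7719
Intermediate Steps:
-10922 - (-4*2*(-2) - 111*29) = -10922 - (-8*(-2) - 3219) = -10922 - (16 - 3219) = -10922 - 1*(-3203) = -10922 + 3203 = -7719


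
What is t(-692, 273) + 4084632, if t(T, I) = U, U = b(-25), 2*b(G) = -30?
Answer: 4084617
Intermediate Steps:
b(G) = -15 (b(G) = (1/2)*(-30) = -15)
U = -15
t(T, I) = -15
t(-692, 273) + 4084632 = -15 + 4084632 = 4084617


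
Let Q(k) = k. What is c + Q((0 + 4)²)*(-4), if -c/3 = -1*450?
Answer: 1286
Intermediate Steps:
c = 1350 (c = -(-3)*450 = -3*(-450) = 1350)
c + Q((0 + 4)²)*(-4) = 1350 + (0 + 4)²*(-4) = 1350 + 4²*(-4) = 1350 + 16*(-4) = 1350 - 64 = 1286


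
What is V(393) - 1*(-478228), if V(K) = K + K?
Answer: 479014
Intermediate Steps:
V(K) = 2*K
V(393) - 1*(-478228) = 2*393 - 1*(-478228) = 786 + 478228 = 479014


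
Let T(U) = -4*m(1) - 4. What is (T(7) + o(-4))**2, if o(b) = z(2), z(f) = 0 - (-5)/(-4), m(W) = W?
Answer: 1369/16 ≈ 85.563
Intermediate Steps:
T(U) = -8 (T(U) = -4*1 - 4 = -4 - 4 = -8)
z(f) = -5/4 (z(f) = 0 - (-5)*(-1)/4 = 0 - 1*5/4 = 0 - 5/4 = -5/4)
o(b) = -5/4
(T(7) + o(-4))**2 = (-8 - 5/4)**2 = (-37/4)**2 = 1369/16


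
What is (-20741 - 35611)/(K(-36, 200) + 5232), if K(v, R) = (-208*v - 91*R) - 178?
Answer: 9392/943 ≈ 9.9597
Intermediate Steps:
K(v, R) = -178 - 208*v - 91*R
(-20741 - 35611)/(K(-36, 200) + 5232) = (-20741 - 35611)/((-178 - 208*(-36) - 91*200) + 5232) = -56352/((-178 + 7488 - 18200) + 5232) = -56352/(-10890 + 5232) = -56352/(-5658) = -56352*(-1/5658) = 9392/943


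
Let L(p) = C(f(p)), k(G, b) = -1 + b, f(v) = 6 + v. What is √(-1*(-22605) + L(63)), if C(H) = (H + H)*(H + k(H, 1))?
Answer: √32127 ≈ 179.24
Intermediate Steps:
C(H) = 2*H² (C(H) = (H + H)*(H + (-1 + 1)) = (2*H)*(H + 0) = (2*H)*H = 2*H²)
L(p) = 2*(6 + p)²
√(-1*(-22605) + L(63)) = √(-1*(-22605) + 2*(6 + 63)²) = √(22605 + 2*69²) = √(22605 + 2*4761) = √(22605 + 9522) = √32127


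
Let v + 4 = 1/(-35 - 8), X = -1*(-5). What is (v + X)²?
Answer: 1764/1849 ≈ 0.95403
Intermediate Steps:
X = 5
v = -173/43 (v = -4 + 1/(-35 - 8) = -4 + 1/(-43) = -4 - 1/43 = -173/43 ≈ -4.0233)
(v + X)² = (-173/43 + 5)² = (42/43)² = 1764/1849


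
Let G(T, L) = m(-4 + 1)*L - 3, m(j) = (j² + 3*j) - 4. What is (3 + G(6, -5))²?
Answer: 400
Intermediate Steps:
m(j) = -4 + j² + 3*j
G(T, L) = -3 - 4*L (G(T, L) = (-4 + (-4 + 1)² + 3*(-4 + 1))*L - 3 = (-4 + (-3)² + 3*(-3))*L - 3 = (-4 + 9 - 9)*L - 3 = -4*L - 3 = -3 - 4*L)
(3 + G(6, -5))² = (3 + (-3 - 4*(-5)))² = (3 + (-3 + 20))² = (3 + 17)² = 20² = 400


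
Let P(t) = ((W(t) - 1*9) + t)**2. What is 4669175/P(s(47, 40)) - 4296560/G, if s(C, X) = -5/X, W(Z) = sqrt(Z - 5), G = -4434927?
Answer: 80*(15682444*sqrt(82) + 16566228808887*I)/(4434927*(292*sqrt(82) + 5001*I)) ≈ 46700.0 + 24691.0*I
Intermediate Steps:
W(Z) = sqrt(-5 + Z)
P(t) = (-9 + t + sqrt(-5 + t))**2 (P(t) = ((sqrt(-5 + t) - 1*9) + t)**2 = ((sqrt(-5 + t) - 9) + t)**2 = ((-9 + sqrt(-5 + t)) + t)**2 = (-9 + t + sqrt(-5 + t))**2)
4669175/P(s(47, 40)) - 4296560/G = 4669175/((-9 - 5/40 + sqrt(-5 - 5/40))**2) - 4296560/(-4434927) = 4669175/((-9 - 5*1/40 + sqrt(-5 - 5*1/40))**2) - 4296560*(-1/4434927) = 4669175/((-9 - 1/8 + sqrt(-5 - 1/8))**2) + 4296560/4434927 = 4669175/((-9 - 1/8 + sqrt(-41/8))**2) + 4296560/4434927 = 4669175/((-9 - 1/8 + I*sqrt(82)/4)**2) + 4296560/4434927 = 4669175/((-73/8 + I*sqrt(82)/4)**2) + 4296560/4434927 = 4669175/(-73/8 + I*sqrt(82)/4)**2 + 4296560/4434927 = 4296560/4434927 + 4669175/(-73/8 + I*sqrt(82)/4)**2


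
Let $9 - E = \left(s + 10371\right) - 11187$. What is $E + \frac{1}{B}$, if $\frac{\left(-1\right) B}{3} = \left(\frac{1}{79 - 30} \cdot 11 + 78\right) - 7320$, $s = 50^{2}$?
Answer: $- \frac{1783106126}{1064541} \approx -1675.0$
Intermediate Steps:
$s = 2500$
$E = -1675$ ($E = 9 - \left(\left(2500 + 10371\right) - 11187\right) = 9 - \left(12871 - 11187\right) = 9 - 1684 = -1675$)
$B = \frac{1064541}{49}$ ($B = - 3 \left(\left(\frac{1}{79 - 30} \cdot 11 + 78\right) - 7320\right) = - 3 \left(\left(\frac{1}{49} \cdot 11 + 78\right) - 7320\right) = - 3 \left(\left(\frac{11}{49} + 78\right) - 7320\right) = - 3 \left(\frac{3833}{49} - 7320\right) = \left(-3\right) \left(- \frac{354847}{49}\right) = \frac{1064541}{49} \approx 21725.0$)
$E + \frac{1}{B} = -1675 + \frac{1}{\frac{1064541}{49}} = -1675 + \frac{49}{1064541} = - \frac{1783106126}{1064541}$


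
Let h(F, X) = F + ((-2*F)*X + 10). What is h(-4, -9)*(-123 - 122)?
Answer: 16170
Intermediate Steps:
h(F, X) = 10 + F - 2*F*X (h(F, X) = F + (-2*F*X + 10) = F + (10 - 2*F*X) = 10 + F - 2*F*X)
h(-4, -9)*(-123 - 122) = (10 - 4 - 2*(-4)*(-9))*(-123 - 122) = (10 - 4 - 72)*(-245) = -66*(-245) = 16170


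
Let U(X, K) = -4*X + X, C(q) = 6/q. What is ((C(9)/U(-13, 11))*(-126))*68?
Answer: -1904/13 ≈ -146.46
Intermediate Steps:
U(X, K) = -3*X
((C(9)/U(-13, 11))*(-126))*68 = (((6/9)/((-3*(-13))))*(-126))*68 = (((6*(⅑))/39)*(-126))*68 = (((⅔)*(1/39))*(-126))*68 = ((2/117)*(-126))*68 = -28/13*68 = -1904/13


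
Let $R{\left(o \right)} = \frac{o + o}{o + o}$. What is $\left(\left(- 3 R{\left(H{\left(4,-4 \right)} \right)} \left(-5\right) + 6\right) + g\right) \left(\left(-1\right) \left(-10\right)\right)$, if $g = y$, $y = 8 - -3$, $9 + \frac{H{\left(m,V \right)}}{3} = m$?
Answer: $320$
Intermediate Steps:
$H{\left(m,V \right)} = -27 + 3 m$
$R{\left(o \right)} = 1$ ($R{\left(o \right)} = \frac{2 o}{2 o} = 2 o \frac{1}{2 o} = 1$)
$y = 11$ ($y = 8 + 3 = 11$)
$g = 11$
$\left(\left(- 3 R{\left(H{\left(4,-4 \right)} \right)} \left(-5\right) + 6\right) + g\right) \left(\left(-1\right) \left(-10\right)\right) = \left(\left(\left(-3\right) 1 \left(-5\right) + 6\right) + 11\right) \left(\left(-1\right) \left(-10\right)\right) = \left(\left(\left(-3\right) \left(-5\right) + 6\right) + 11\right) 10 = \left(\left(15 + 6\right) + 11\right) 10 = \left(21 + 11\right) 10 = 32 \cdot 10 = 320$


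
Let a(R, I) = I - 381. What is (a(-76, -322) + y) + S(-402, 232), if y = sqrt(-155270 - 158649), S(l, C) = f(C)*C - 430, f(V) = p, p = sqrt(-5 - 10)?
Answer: -1133 + I*sqrt(313919) + 232*I*sqrt(15) ≈ -1133.0 + 1458.8*I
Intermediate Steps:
p = I*sqrt(15) (p = sqrt(-15) = I*sqrt(15) ≈ 3.873*I)
a(R, I) = -381 + I
f(V) = I*sqrt(15)
S(l, C) = -430 + I*C*sqrt(15) (S(l, C) = (I*sqrt(15))*C - 430 = I*C*sqrt(15) - 430 = -430 + I*C*sqrt(15))
y = I*sqrt(313919) (y = sqrt(-313919) = I*sqrt(313919) ≈ 560.29*I)
(a(-76, -322) + y) + S(-402, 232) = ((-381 - 322) + I*sqrt(313919)) + (-430 + I*232*sqrt(15)) = (-703 + I*sqrt(313919)) + (-430 + 232*I*sqrt(15)) = -1133 + I*sqrt(313919) + 232*I*sqrt(15)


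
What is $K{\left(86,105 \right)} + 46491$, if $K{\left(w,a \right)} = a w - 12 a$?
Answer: $54261$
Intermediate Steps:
$K{\left(w,a \right)} = - 12 a + a w$
$K{\left(86,105 \right)} + 46491 = 105 \left(-12 + 86\right) + 46491 = 105 \cdot 74 + 46491 = 7770 + 46491 = 54261$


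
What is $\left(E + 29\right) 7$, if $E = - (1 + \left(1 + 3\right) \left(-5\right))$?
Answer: $336$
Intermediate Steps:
$E = 19$ ($E = - (1 + 4 \left(-5\right)) = - (1 - 20) = \left(-1\right) \left(-19\right) = 19$)
$\left(E + 29\right) 7 = \left(19 + 29\right) 7 = 48 \cdot 7 = 336$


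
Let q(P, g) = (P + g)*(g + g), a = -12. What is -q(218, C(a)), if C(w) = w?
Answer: 4944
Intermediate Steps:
q(P, g) = 2*g*(P + g) (q(P, g) = (P + g)*(2*g) = 2*g*(P + g))
-q(218, C(a)) = -2*(-12)*(218 - 12) = -2*(-12)*206 = -1*(-4944) = 4944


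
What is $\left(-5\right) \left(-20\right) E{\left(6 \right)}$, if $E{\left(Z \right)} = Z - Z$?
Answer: $0$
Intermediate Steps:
$E{\left(Z \right)} = 0$
$\left(-5\right) \left(-20\right) E{\left(6 \right)} = \left(-5\right) \left(-20\right) 0 = 100 \cdot 0 = 0$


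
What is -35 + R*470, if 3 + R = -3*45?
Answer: -64895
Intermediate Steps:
R = -138 (R = -3 - 3*45 = -3 - 135 = -138)
-35 + R*470 = -35 - 138*470 = -35 - 64860 = -64895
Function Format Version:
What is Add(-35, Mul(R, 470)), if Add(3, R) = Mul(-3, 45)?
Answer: -64895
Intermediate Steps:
R = -138 (R = Add(-3, Mul(-3, 45)) = Add(-3, -135) = -138)
Add(-35, Mul(R, 470)) = Add(-35, Mul(-138, 470)) = Add(-35, -64860) = -64895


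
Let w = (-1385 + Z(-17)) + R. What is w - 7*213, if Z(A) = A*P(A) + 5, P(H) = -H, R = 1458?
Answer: -1702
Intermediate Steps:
Z(A) = 5 - A**2 (Z(A) = A*(-A) + 5 = -A**2 + 5 = 5 - A**2)
w = -211 (w = (-1385 + (5 - 1*(-17)**2)) + 1458 = (-1385 + (5 - 1*289)) + 1458 = (-1385 + (5 - 289)) + 1458 = (-1385 - 284) + 1458 = -1669 + 1458 = -211)
w - 7*213 = -211 - 7*213 = -211 - 1*1491 = -211 - 1491 = -1702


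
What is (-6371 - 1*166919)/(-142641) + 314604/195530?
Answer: 39379411432/13945297365 ≈ 2.8238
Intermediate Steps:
(-6371 - 1*166919)/(-142641) + 314604/195530 = (-6371 - 166919)*(-1/142641) + 314604*(1/195530) = -173290*(-1/142641) + 157302/97765 = 173290/142641 + 157302/97765 = 39379411432/13945297365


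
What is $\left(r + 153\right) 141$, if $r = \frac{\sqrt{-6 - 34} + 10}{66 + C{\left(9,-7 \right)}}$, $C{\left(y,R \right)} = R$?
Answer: $\frac{1274217}{59} + \frac{282 i \sqrt{10}}{59} \approx 21597.0 + 15.115 i$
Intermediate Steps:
$r = \frac{10}{59} + \frac{2 i \sqrt{10}}{59}$ ($r = \frac{\sqrt{-6 - 34} + 10}{66 - 7} = \frac{\sqrt{-40} + 10}{59} = \left(2 i \sqrt{10} + 10\right) \frac{1}{59} = \left(10 + 2 i \sqrt{10}\right) \frac{1}{59} = \frac{10}{59} + \frac{2 i \sqrt{10}}{59} \approx 0.16949 + 0.1072 i$)
$\left(r + 153\right) 141 = \left(\left(\frac{10}{59} + \frac{2 i \sqrt{10}}{59}\right) + 153\right) 141 = \left(\frac{9037}{59} + \frac{2 i \sqrt{10}}{59}\right) 141 = \frac{1274217}{59} + \frac{282 i \sqrt{10}}{59}$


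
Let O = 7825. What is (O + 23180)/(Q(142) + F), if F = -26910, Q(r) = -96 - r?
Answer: -31005/27148 ≈ -1.1421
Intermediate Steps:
(O + 23180)/(Q(142) + F) = (7825 + 23180)/((-96 - 1*142) - 26910) = 31005/((-96 - 142) - 26910) = 31005/(-238 - 26910) = 31005/(-27148) = 31005*(-1/27148) = -31005/27148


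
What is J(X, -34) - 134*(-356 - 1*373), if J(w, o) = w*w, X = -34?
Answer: 98842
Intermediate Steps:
J(w, o) = w²
J(X, -34) - 134*(-356 - 1*373) = (-34)² - 134*(-356 - 1*373) = 1156 - 134*(-356 - 373) = 1156 - 134*(-729) = 1156 + 97686 = 98842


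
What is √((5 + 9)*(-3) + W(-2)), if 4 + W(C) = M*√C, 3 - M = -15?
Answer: √(-46 + 18*I*√2) ≈ 1.813 + 7.0205*I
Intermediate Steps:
M = 18 (M = 3 - 1*(-15) = 3 + 15 = 18)
W(C) = -4 + 18*√C
√((5 + 9)*(-3) + W(-2)) = √((5 + 9)*(-3) + (-4 + 18*√(-2))) = √(14*(-3) + (-4 + 18*(I*√2))) = √(-42 + (-4 + 18*I*√2)) = √(-46 + 18*I*√2)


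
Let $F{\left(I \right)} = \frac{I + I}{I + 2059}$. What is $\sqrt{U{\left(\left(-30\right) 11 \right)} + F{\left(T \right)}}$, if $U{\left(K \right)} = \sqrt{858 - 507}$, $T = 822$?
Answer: $\frac{\sqrt{4736364 + 24900483 \sqrt{39}}}{2881} \approx 4.3938$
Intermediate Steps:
$F{\left(I \right)} = \frac{2 I}{2059 + I}$
$U{\left(K \right)} = 3 \sqrt{39}$ ($U{\left(K \right)} = \sqrt{351} = 3 \sqrt{39}$)
$\sqrt{U{\left(\left(-30\right) 11 \right)} + F{\left(T \right)}} = \sqrt{3 \sqrt{39} + 2 \cdot 822 \frac{1}{2059 + 822}} = \sqrt{3 \sqrt{39} + 2 \cdot 822 \cdot \frac{1}{2881}} = \sqrt{3 \sqrt{39} + \frac{1644}{2881}} = \sqrt{\frac{1644}{2881} + 3 \sqrt{39}}$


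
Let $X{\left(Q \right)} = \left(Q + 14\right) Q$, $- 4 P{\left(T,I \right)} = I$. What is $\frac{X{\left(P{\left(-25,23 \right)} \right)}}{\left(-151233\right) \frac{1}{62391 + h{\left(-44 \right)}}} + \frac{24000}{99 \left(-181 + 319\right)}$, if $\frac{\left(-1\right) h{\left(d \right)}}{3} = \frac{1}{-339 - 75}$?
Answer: $\frac{78337155691}{3673147104} \approx 21.327$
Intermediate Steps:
$P{\left(T,I \right)} = - \frac{I}{4}$
$h{\left(d \right)} = \frac{1}{138}$ ($h{\left(d \right)} = - \frac{3}{-339 - 75} = - \frac{3}{-414} = \left(-3\right) \left(- \frac{1}{414}\right) = \frac{1}{138}$)
$X{\left(Q \right)} = Q \left(14 + Q\right)$ ($X{\left(Q \right)} = \left(14 + Q\right) Q = Q \left(14 + Q\right)$)
$\frac{X{\left(P{\left(-25,23 \right)} \right)}}{\left(-151233\right) \frac{1}{62391 + h{\left(-44 \right)}}} + \frac{24000}{99 \left(-181 + 319\right)} = \frac{\left(- \frac{1}{4}\right) 23 \left(14 - \frac{23}{4}\right)}{\left(-151233\right) \frac{1}{62391 + \frac{1}{138}}} + \frac{24000}{99 \left(-181 + 319\right)} = \frac{\left(- \frac{23}{4}\right) \left(14 - \frac{23}{4}\right)}{\left(-151233\right) \frac{1}{\frac{8609959}{138}}} + \frac{24000}{99 \cdot 138} = \frac{\left(- \frac{23}{4}\right) \frac{33}{4}}{\left(-151233\right) \frac{138}{8609959}} + \frac{24000}{13662} = - \frac{759}{16 \left(- \frac{20870154}{8609959}\right)} + 24000 \cdot \frac{1}{13662} = \left(- \frac{759}{16}\right) \left(- \frac{8609959}{20870154}\right) + \frac{4000}{2277} = \frac{94709549}{4839456} + \frac{4000}{2277} = \frac{78337155691}{3673147104}$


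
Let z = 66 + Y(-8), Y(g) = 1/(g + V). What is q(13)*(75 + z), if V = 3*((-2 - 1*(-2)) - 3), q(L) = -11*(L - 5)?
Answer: -210848/17 ≈ -12403.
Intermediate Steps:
q(L) = 55 - 11*L (q(L) = -11*(-5 + L) = 55 - 11*L)
V = -9 (V = 3*((-2 + 2) - 3) = 3*(0 - 3) = 3*(-3) = -9)
Y(g) = 1/(-9 + g) (Y(g) = 1/(g - 9) = 1/(-9 + g))
z = 1121/17 (z = 66 + 1/(-9 - 8) = 66 + 1/(-17) = 66 - 1/17 = 1121/17 ≈ 65.941)
q(13)*(75 + z) = (55 - 11*13)*(75 + 1121/17) = (55 - 143)*(2396/17) = -88*2396/17 = -210848/17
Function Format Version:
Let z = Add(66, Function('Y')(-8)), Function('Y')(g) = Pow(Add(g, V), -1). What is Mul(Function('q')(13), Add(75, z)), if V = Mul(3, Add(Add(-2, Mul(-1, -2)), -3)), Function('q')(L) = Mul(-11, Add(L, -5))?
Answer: Rational(-210848, 17) ≈ -12403.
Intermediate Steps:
Function('q')(L) = Add(55, Mul(-11, L)) (Function('q')(L) = Mul(-11, Add(-5, L)) = Add(55, Mul(-11, L)))
V = -9 (V = Mul(3, Add(Add(-2, 2), -3)) = Mul(3, Add(0, -3)) = Mul(3, -3) = -9)
Function('Y')(g) = Pow(Add(-9, g), -1) (Function('Y')(g) = Pow(Add(g, -9), -1) = Pow(Add(-9, g), -1))
z = Rational(1121, 17) (z = Add(66, Pow(Add(-9, -8), -1)) = Add(66, Pow(-17, -1)) = Add(66, Rational(-1, 17)) = Rational(1121, 17) ≈ 65.941)
Mul(Function('q')(13), Add(75, z)) = Mul(Add(55, Mul(-11, 13)), Add(75, Rational(1121, 17))) = Mul(Add(55, -143), Rational(2396, 17)) = Mul(-88, Rational(2396, 17)) = Rational(-210848, 17)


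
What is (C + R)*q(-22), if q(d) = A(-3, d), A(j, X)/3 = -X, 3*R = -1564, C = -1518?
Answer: -134596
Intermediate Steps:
R = -1564/3 (R = (⅓)*(-1564) = -1564/3 ≈ -521.33)
A(j, X) = -3*X (A(j, X) = 3*(-X) = -3*X)
q(d) = -3*d
(C + R)*q(-22) = (-1518 - 1564/3)*(-3*(-22)) = -6118/3*66 = -134596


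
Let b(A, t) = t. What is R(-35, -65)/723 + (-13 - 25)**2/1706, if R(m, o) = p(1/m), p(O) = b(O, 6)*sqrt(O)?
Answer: 722/853 + 2*I*sqrt(35)/8435 ≈ 0.84642 + 0.0014027*I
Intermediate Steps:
p(O) = 6*sqrt(O)
R(m, o) = 6*sqrt(1/m)
R(-35, -65)/723 + (-13 - 25)**2/1706 = (6*sqrt(1/(-35)))/723 + (-13 - 25)**2/1706 = (6*sqrt(-1/35))*(1/723) + (-38)**2*(1/1706) = (6*(I*sqrt(35)/35))*(1/723) + 1444*(1/1706) = (6*I*sqrt(35)/35)*(1/723) + 722/853 = 2*I*sqrt(35)/8435 + 722/853 = 722/853 + 2*I*sqrt(35)/8435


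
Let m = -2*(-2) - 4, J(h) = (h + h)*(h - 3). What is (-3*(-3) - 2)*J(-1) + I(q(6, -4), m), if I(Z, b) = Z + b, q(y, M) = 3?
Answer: 59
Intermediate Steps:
J(h) = 2*h*(-3 + h) (J(h) = (2*h)*(-3 + h) = 2*h*(-3 + h))
m = 0 (m = 4 - 4 = 0)
(-3*(-3) - 2)*J(-1) + I(q(6, -4), m) = (-3*(-3) - 2)*(2*(-1)*(-3 - 1)) + (3 + 0) = (9 - 2)*(2*(-1)*(-4)) + 3 = 7*8 + 3 = 56 + 3 = 59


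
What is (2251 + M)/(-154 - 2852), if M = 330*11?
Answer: -5881/3006 ≈ -1.9564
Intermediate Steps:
M = 3630
(2251 + M)/(-154 - 2852) = (2251 + 3630)/(-154 - 2852) = 5881/(-3006) = 5881*(-1/3006) = -5881/3006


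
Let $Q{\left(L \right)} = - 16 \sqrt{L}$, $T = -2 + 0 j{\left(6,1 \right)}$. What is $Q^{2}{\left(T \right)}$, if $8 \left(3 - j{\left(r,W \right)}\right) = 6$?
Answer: $-512$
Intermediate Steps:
$j{\left(r,W \right)} = \frac{9}{4}$ ($j{\left(r,W \right)} = 3 - \frac{3}{4} = \frac{9}{4}$)
$T = -2$ ($T = -2 + 0 \cdot \frac{9}{4} = -2 + 0 = -2$)
$Q^{2}{\left(T \right)} = \left(- 16 \sqrt{-2}\right)^{2} = \left(- 16 i \sqrt{2}\right)^{2} = -512$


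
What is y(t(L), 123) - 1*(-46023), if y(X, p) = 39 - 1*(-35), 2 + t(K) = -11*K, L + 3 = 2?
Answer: 46097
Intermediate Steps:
L = -1 (L = -3 + 2 = -1)
t(K) = -2 - 11*K
y(X, p) = 74 (y(X, p) = 39 + 35 = 74)
y(t(L), 123) - 1*(-46023) = 74 - 1*(-46023) = 74 + 46023 = 46097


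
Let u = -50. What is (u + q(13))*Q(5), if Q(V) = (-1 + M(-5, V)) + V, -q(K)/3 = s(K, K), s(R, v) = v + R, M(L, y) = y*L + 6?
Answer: 1920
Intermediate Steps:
M(L, y) = 6 + L*y (M(L, y) = L*y + 6 = 6 + L*y)
s(R, v) = R + v
q(K) = -6*K (q(K) = -3*(K + K) = -6*K)
Q(V) = 5 - 4*V (Q(V) = (-1 + (6 - 5*V)) + V = (5 - 5*V) + V = 5 - 4*V)
(u + q(13))*Q(5) = (-50 - 6*13)*(5 - 4*5) = (-50 - 78)*(5 - 20) = -128*(-15) = 1920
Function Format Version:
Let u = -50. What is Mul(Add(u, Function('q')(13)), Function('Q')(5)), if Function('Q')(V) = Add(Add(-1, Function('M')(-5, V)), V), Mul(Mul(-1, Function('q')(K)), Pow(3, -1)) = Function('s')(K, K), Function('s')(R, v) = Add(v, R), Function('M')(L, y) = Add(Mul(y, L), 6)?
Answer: 1920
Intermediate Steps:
Function('M')(L, y) = Add(6, Mul(L, y)) (Function('M')(L, y) = Add(Mul(L, y), 6) = Add(6, Mul(L, y)))
Function('s')(R, v) = Add(R, v)
Function('q')(K) = Mul(-6, K) (Function('q')(K) = Mul(-3, Add(K, K)) = Mul(-3, Mul(2, K)) = Mul(-6, K))
Function('Q')(V) = Add(5, Mul(-4, V)) (Function('Q')(V) = Add(Add(-1, Add(6, Mul(-5, V))), V) = Add(Add(5, Mul(-5, V)), V) = Add(5, Mul(-4, V)))
Mul(Add(u, Function('q')(13)), Function('Q')(5)) = Mul(Add(-50, Mul(-6, 13)), Add(5, Mul(-4, 5))) = Mul(Add(-50, -78), Add(5, -20)) = Mul(-128, -15) = 1920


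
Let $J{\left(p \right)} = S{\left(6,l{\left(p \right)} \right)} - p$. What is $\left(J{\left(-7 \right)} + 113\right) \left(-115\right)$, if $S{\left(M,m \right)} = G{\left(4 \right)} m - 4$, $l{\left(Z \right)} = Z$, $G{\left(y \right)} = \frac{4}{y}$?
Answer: $-12535$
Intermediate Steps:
$S{\left(M,m \right)} = -4 + m$ ($S{\left(M,m \right)} = \frac{4}{4} m - 4 = 4 \cdot \frac{1}{4} m - 4 = 1 m - 4 = m - 4 = -4 + m$)
$J{\left(p \right)} = -4$ ($J{\left(p \right)} = \left(-4 + p\right) - p = -4$)
$\left(J{\left(-7 \right)} + 113\right) \left(-115\right) = \left(-4 + 113\right) \left(-115\right) = 109 \left(-115\right) = -12535$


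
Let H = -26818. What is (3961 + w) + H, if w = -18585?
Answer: -41442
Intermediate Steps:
(3961 + w) + H = (3961 - 18585) - 26818 = -14624 - 26818 = -41442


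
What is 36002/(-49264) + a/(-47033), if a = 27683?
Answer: -1528528689/1158516856 ≈ -1.3194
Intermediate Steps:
36002/(-49264) + a/(-47033) = 36002/(-49264) + 27683/(-47033) = 36002*(-1/49264) + 27683*(-1/47033) = -18001/24632 - 27683/47033 = -1528528689/1158516856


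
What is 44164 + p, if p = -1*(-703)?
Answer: 44867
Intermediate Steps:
p = 703
44164 + p = 44164 + 703 = 44867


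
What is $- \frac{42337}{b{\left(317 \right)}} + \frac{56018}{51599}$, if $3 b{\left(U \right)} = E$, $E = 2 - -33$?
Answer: $- \frac{6551679959}{1805965} \approx -3627.8$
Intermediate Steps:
$E = 35$ ($E = 2 + 33 = 35$)
$b{\left(U \right)} = \frac{35}{3}$ ($b{\left(U \right)} = \frac{1}{3} \cdot 35 = \frac{35}{3}$)
$- \frac{42337}{b{\left(317 \right)}} + \frac{56018}{51599} = - \frac{42337}{\frac{35}{3}} + \frac{56018}{51599} = \left(-42337\right) \frac{3}{35} + 56018 \cdot \frac{1}{51599} = - \frac{127011}{35} + \frac{56018}{51599} = - \frac{6551679959}{1805965}$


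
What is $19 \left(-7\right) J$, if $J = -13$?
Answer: $1729$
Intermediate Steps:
$19 \left(-7\right) J = 19 \left(-7\right) \left(-13\right) = \left(-133\right) \left(-13\right) = 1729$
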